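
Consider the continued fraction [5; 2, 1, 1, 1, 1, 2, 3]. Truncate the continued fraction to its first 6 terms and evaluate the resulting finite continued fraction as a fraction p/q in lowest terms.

70/13

Start with 1.
1 + 1/(1/1) = 1 + 1/1 = 2/1
1 + 1/(2/1) = 1 + 1/2 = 3/2
1 + 1/(3/2) = 1 + 2/3 = 5/3
2 + 1/(5/3) = 2 + 3/5 = 13/5
5 + 1/(13/5) = 5 + 5/13 = 70/13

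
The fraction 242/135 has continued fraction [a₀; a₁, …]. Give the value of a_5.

1

242 = 1·135 + 107, so a_0 = 1
135 = 1·107 + 28, so a_1 = 1
107 = 3·28 + 23, so a_2 = 3
28 = 1·23 + 5, so a_3 = 1
23 = 4·5 + 3, so a_4 = 4
5 = 1·3 + 2, so a_5 = 1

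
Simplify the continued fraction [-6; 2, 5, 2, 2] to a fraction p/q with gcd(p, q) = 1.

-327/59

a_0 = -6: -6/1
a_1 = 2: -11/2
a_2 = 5: -61/11
a_3 = 2: -133/24
a_4 = 2: -327/59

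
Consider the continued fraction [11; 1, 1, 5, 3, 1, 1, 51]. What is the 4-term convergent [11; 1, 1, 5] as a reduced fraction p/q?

a_0 = 11: 11/1
a_1 = 1: 12/1
a_2 = 1: 23/2
a_3 = 5: 127/11

127/11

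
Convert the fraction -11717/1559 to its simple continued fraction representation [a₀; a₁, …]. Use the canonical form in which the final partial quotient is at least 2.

-11717 = -8·1559 + 755, so a_0 = -8
1559 = 2·755 + 49, so a_1 = 2
755 = 15·49 + 20, so a_2 = 15
49 = 2·20 + 9, so a_3 = 2
20 = 2·9 + 2, so a_4 = 2
9 = 4·2 + 1, so a_5 = 4
2 = 2·1 + 0, so a_6 = 2

[-8; 2, 15, 2, 2, 4, 2]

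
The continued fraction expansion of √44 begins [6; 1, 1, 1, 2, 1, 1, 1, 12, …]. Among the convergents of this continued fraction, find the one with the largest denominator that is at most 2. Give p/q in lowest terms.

a_0 = 6: 6/1  (≤ bound)
a_1 = 1: 7/1  (≤ bound)
a_2 = 1: 13/2  (≤ bound)
a_3 = 1: 20/3  (> 2, stop)

13/2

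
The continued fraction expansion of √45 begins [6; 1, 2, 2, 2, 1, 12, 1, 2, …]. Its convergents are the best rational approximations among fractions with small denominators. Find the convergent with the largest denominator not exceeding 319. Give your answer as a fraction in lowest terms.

List convergents until the denominator exceeds the bound:
a_0 = 6: 6/1  (≤ bound)
a_1 = 1: 7/1  (≤ bound)
a_2 = 2: 20/3  (≤ bound)
a_3 = 2: 47/7  (≤ bound)
a_4 = 2: 114/17  (≤ bound)
a_5 = 1: 161/24  (≤ bound)
a_6 = 12: 2046/305  (≤ bound)
a_7 = 1: 2207/329  (> 319, stop)

2046/305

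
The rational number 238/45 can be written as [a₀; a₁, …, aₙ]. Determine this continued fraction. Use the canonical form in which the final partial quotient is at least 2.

Apply division with remainder until the remainder is 0:
238 = 5·45 + 13, so a_0 = 5
45 = 3·13 + 6, so a_1 = 3
13 = 2·6 + 1, so a_2 = 2
6 = 6·1 + 0, so a_3 = 6

[5; 3, 2, 6]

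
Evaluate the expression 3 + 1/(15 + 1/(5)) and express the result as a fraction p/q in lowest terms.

233/76

Work from the innermost term outward:
Start with 5.
15 + 1/(5/1) = 15 + 1/5 = 76/5
3 + 1/(76/5) = 3 + 5/76 = 233/76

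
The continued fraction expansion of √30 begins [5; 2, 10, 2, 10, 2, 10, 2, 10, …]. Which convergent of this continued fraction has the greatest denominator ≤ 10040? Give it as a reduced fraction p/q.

5291/966

List convergents until the denominator exceeds the bound:
a_0 = 5: 5/1  (≤ bound)
a_1 = 2: 11/2  (≤ bound)
a_2 = 10: 115/21  (≤ bound)
a_3 = 2: 241/44  (≤ bound)
a_4 = 10: 2525/461  (≤ bound)
a_5 = 2: 5291/966  (≤ bound)
a_6 = 10: 55435/10121  (> 10040, stop)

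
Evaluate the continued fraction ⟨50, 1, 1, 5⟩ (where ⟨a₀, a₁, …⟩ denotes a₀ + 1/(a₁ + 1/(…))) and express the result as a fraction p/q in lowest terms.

556/11

Work from the innermost term outward:
Start with 5.
1 + 1/(5/1) = 1 + 1/5 = 6/5
1 + 1/(6/5) = 1 + 5/6 = 11/6
50 + 1/(11/6) = 50 + 6/11 = 556/11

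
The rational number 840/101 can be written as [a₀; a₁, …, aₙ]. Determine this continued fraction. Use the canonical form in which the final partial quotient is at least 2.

840 ÷ 101 → quotient 8, remainder 32
101 ÷ 32 → quotient 3, remainder 5
32 ÷ 5 → quotient 6, remainder 2
5 ÷ 2 → quotient 2, remainder 1
2 ÷ 1 → quotient 2, remainder 0

[8; 3, 6, 2, 2]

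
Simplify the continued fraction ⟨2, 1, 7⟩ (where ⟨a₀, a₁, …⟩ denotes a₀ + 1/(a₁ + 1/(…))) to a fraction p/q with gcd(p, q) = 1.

Work from the innermost term outward:
Start with 7.
1 + 1/(7/1) = 1 + 1/7 = 8/7
2 + 1/(8/7) = 2 + 7/8 = 23/8

23/8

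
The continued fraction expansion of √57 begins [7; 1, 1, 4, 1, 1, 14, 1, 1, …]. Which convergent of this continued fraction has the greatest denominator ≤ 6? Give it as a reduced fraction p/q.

15/2

List convergents until the denominator exceeds the bound:
a_0 = 7: 7/1  (≤ bound)
a_1 = 1: 8/1  (≤ bound)
a_2 = 1: 15/2  (≤ bound)
a_3 = 4: 68/9  (> 6, stop)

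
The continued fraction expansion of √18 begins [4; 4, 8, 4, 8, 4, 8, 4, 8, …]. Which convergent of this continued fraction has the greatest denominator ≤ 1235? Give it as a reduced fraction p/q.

a_0 = 4: 4/1  (≤ bound)
a_1 = 4: 17/4  (≤ bound)
a_2 = 8: 140/33  (≤ bound)
a_3 = 4: 577/136  (≤ bound)
a_4 = 8: 4756/1121  (≤ bound)
a_5 = 4: 19601/4620  (> 1235, stop)

4756/1121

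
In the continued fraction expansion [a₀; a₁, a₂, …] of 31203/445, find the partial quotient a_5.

⌊31203/445⌋ = 70, remainder 53
⌊445/53⌋ = 8, remainder 21
⌊53/21⌋ = 2, remainder 11
⌊21/11⌋ = 1, remainder 10
⌊11/10⌋ = 1, remainder 1
⌊10/1⌋ = 10, remainder 0

10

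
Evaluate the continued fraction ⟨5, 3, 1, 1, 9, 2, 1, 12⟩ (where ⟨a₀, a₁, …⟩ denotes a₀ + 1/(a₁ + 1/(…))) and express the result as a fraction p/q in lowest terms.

Start with 12.
1 + 1/(12/1) = 1 + 1/12 = 13/12
2 + 1/(13/12) = 2 + 12/13 = 38/13
9 + 1/(38/13) = 9 + 13/38 = 355/38
1 + 1/(355/38) = 1 + 38/355 = 393/355
1 + 1/(393/355) = 1 + 355/393 = 748/393
3 + 1/(748/393) = 3 + 393/748 = 2637/748
5 + 1/(2637/748) = 5 + 748/2637 = 13933/2637

13933/2637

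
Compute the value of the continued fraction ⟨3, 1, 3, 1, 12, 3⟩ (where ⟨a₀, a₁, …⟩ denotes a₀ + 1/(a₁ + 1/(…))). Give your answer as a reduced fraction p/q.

Collapse the nested fraction from the inside out:
Start with 3.
12 + 1/(3/1) = 12 + 1/3 = 37/3
1 + 1/(37/3) = 1 + 3/37 = 40/37
3 + 1/(40/37) = 3 + 37/40 = 157/40
1 + 1/(157/40) = 1 + 40/157 = 197/157
3 + 1/(197/157) = 3 + 157/197 = 748/197

748/197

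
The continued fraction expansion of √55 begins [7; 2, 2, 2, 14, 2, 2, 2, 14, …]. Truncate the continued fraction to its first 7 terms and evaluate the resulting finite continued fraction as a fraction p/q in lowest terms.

6593/889

Starting at the tail and folding back:
Start with 2.
2 + 1/(2/1) = 2 + 1/2 = 5/2
14 + 1/(5/2) = 14 + 2/5 = 72/5
2 + 1/(72/5) = 2 + 5/72 = 149/72
2 + 1/(149/72) = 2 + 72/149 = 370/149
2 + 1/(370/149) = 2 + 149/370 = 889/370
7 + 1/(889/370) = 7 + 370/889 = 6593/889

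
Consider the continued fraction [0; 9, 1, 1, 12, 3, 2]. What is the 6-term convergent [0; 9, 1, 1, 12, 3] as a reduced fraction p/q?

a_0 = 0: 0/1
a_1 = 9: 1/9
a_2 = 1: 1/10
a_3 = 1: 2/19
a_4 = 12: 25/238
a_5 = 3: 77/733

77/733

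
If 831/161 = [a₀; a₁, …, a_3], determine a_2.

5

831 = 5·161 + 26, so a_0 = 5
161 = 6·26 + 5, so a_1 = 6
26 = 5·5 + 1, so a_2 = 5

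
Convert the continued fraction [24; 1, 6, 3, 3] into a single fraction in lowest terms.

1815/73

Starting at the tail and folding back:
Start with 3.
3 + 1/(3/1) = 3 + 1/3 = 10/3
6 + 1/(10/3) = 6 + 3/10 = 63/10
1 + 1/(63/10) = 1 + 10/63 = 73/63
24 + 1/(73/63) = 24 + 63/73 = 1815/73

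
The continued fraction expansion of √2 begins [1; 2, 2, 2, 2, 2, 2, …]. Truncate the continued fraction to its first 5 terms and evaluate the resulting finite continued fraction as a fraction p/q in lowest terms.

41/29

a_0 = 1: 1/1
a_1 = 2: 3/2
a_2 = 2: 7/5
a_3 = 2: 17/12
a_4 = 2: 41/29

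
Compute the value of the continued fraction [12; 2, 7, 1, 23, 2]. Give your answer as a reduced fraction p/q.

a_0 = 12: 12/1
a_1 = 2: 25/2
a_2 = 7: 187/15
a_3 = 1: 212/17
a_4 = 23: 5063/406
a_5 = 2: 10338/829

10338/829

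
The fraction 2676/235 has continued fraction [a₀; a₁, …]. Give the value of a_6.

2676 ÷ 235 → quotient 11, remainder 91
235 ÷ 91 → quotient 2, remainder 53
91 ÷ 53 → quotient 1, remainder 38
53 ÷ 38 → quotient 1, remainder 15
38 ÷ 15 → quotient 2, remainder 8
15 ÷ 8 → quotient 1, remainder 7
8 ÷ 7 → quotient 1, remainder 1

1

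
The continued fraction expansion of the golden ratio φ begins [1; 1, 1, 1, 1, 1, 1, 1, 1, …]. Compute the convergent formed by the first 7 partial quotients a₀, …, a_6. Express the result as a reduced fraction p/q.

21/13

a_0 = 1: 1/1
a_1 = 1: 2/1
a_2 = 1: 3/2
a_3 = 1: 5/3
a_4 = 1: 8/5
a_5 = 1: 13/8
a_6 = 1: 21/13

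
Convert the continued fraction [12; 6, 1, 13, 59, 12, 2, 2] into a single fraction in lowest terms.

4320284/355745

Use the convergent recurrence hₖ = aₖ·hₖ₋₁ + hₖ₋₂ (and likewise for the denominators kₖ):
a_0 = 12: 12/1
a_1 = 6: 73/6
a_2 = 1: 85/7
a_3 = 13: 1178/97
a_4 = 59: 69587/5730
a_5 = 12: 836222/68857
a_6 = 2: 1742031/143444
a_7 = 2: 4320284/355745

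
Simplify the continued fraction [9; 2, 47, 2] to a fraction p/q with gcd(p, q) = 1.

Work from the innermost term outward:
Start with 2.
47 + 1/(2/1) = 47 + 1/2 = 95/2
2 + 1/(95/2) = 2 + 2/95 = 192/95
9 + 1/(192/95) = 9 + 95/192 = 1823/192

1823/192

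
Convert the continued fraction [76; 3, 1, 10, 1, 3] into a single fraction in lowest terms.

14031/184

Start with 3.
1 + 1/(3/1) = 1 + 1/3 = 4/3
10 + 1/(4/3) = 10 + 3/4 = 43/4
1 + 1/(43/4) = 1 + 4/43 = 47/43
3 + 1/(47/43) = 3 + 43/47 = 184/47
76 + 1/(184/47) = 76 + 47/184 = 14031/184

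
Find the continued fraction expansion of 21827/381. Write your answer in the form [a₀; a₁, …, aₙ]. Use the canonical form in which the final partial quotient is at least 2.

⌊21827/381⌋ = 57, remainder 110
⌊381/110⌋ = 3, remainder 51
⌊110/51⌋ = 2, remainder 8
⌊51/8⌋ = 6, remainder 3
⌊8/3⌋ = 2, remainder 2
⌊3/2⌋ = 1, remainder 1
⌊2/1⌋ = 2, remainder 0

[57; 3, 2, 6, 2, 1, 2]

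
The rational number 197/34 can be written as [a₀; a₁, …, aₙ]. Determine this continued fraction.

[5; 1, 3, 1, 6]

Repeatedly divide and take the remainder:
197 ÷ 34 → quotient 5, remainder 27
34 ÷ 27 → quotient 1, remainder 7
27 ÷ 7 → quotient 3, remainder 6
7 ÷ 6 → quotient 1, remainder 1
6 ÷ 1 → quotient 6, remainder 0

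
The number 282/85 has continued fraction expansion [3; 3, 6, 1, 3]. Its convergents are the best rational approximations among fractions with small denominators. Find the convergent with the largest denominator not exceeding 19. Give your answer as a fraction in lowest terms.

a_0 = 3: 3/1  (≤ bound)
a_1 = 3: 10/3  (≤ bound)
a_2 = 6: 63/19  (≤ bound)
a_3 = 1: 73/22  (> 19, stop)

63/19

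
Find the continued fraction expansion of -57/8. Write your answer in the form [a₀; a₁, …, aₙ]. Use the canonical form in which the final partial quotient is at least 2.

[-8; 1, 7]

-57 = -8·8 + 7, so a_0 = -8
8 = 1·7 + 1, so a_1 = 1
7 = 7·1 + 0, so a_2 = 7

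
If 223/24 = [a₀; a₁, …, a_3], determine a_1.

223 = 9·24 + 7, so a_0 = 9
24 = 3·7 + 3, so a_1 = 3

3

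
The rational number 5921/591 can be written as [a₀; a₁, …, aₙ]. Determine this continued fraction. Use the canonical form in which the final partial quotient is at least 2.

[10; 53, 1, 2, 1, 2]

Run the Euclidean algorithm, recording each quotient:
5921 ÷ 591 → quotient 10, remainder 11
591 ÷ 11 → quotient 53, remainder 8
11 ÷ 8 → quotient 1, remainder 3
8 ÷ 3 → quotient 2, remainder 2
3 ÷ 2 → quotient 1, remainder 1
2 ÷ 1 → quotient 2, remainder 0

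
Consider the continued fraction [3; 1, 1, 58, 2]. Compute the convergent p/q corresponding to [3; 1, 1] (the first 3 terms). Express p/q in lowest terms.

7/2

a_0 = 3: 3/1
a_1 = 1: 4/1
a_2 = 1: 7/2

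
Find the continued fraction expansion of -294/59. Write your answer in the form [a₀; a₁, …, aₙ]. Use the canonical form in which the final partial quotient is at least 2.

Run the Euclidean algorithm, recording each quotient:
-294 = -5·59 + 1, so a_0 = -5
59 = 59·1 + 0, so a_1 = 59

[-5; 59]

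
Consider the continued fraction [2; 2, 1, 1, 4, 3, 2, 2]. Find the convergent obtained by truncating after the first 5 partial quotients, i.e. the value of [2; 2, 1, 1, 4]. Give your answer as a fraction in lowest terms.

a_0 = 2: 2/1
a_1 = 2: 5/2
a_2 = 1: 7/3
a_3 = 1: 12/5
a_4 = 4: 55/23

55/23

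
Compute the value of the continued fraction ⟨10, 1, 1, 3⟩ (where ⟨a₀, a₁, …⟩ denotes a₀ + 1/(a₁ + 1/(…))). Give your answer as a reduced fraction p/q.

a_0 = 10: 10/1
a_1 = 1: 11/1
a_2 = 1: 21/2
a_3 = 3: 74/7

74/7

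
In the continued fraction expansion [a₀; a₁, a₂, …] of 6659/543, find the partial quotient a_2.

6659 ÷ 543 → quotient 12, remainder 143
543 ÷ 143 → quotient 3, remainder 114
143 ÷ 114 → quotient 1, remainder 29

1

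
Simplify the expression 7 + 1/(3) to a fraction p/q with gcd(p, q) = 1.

22/3

Start with 3.
7 + 1/(3/1) = 7 + 1/3 = 22/3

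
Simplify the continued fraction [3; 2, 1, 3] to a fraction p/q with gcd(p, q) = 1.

Compute successive convergents:
a_0 = 3: 3/1
a_1 = 2: 7/2
a_2 = 1: 10/3
a_3 = 3: 37/11

37/11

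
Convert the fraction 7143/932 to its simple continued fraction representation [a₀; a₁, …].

[7; 1, 1, 1, 43, 1, 2, 2]

Run the Euclidean algorithm, recording each quotient:
7143 = 7·932 + 619, so a_0 = 7
932 = 1·619 + 313, so a_1 = 1
619 = 1·313 + 306, so a_2 = 1
313 = 1·306 + 7, so a_3 = 1
306 = 43·7 + 5, so a_4 = 43
7 = 1·5 + 2, so a_5 = 1
5 = 2·2 + 1, so a_6 = 2
2 = 2·1 + 0, so a_7 = 2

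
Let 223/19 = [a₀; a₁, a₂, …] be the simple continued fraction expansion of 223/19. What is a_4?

Apply division with remainder until the remainder is 0:
223 = 11·19 + 14, so a_0 = 11
19 = 1·14 + 5, so a_1 = 1
14 = 2·5 + 4, so a_2 = 2
5 = 1·4 + 1, so a_3 = 1
4 = 4·1 + 0, so a_4 = 4

4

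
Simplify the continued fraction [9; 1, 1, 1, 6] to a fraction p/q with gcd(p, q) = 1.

193/20

Start with 6.
1 + 1/(6/1) = 1 + 1/6 = 7/6
1 + 1/(7/6) = 1 + 6/7 = 13/7
1 + 1/(13/7) = 1 + 7/13 = 20/13
9 + 1/(20/13) = 9 + 13/20 = 193/20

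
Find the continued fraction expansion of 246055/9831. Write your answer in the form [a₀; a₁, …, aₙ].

246055 ÷ 9831 → quotient 25, remainder 280
9831 ÷ 280 → quotient 35, remainder 31
280 ÷ 31 → quotient 9, remainder 1
31 ÷ 1 → quotient 31, remainder 0

[25; 35, 9, 31]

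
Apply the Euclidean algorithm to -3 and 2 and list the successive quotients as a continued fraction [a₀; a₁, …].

-3 ÷ 2 → quotient -2, remainder 1
2 ÷ 1 → quotient 2, remainder 0

[-2; 2]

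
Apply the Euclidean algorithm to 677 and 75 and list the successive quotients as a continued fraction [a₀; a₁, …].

Apply division with remainder until the remainder is 0:
⌊677/75⌋ = 9, remainder 2
⌊75/2⌋ = 37, remainder 1
⌊2/1⌋ = 2, remainder 0

[9; 37, 2]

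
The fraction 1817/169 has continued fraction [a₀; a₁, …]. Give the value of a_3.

Run the Euclidean algorithm, recording each quotient:
1817 = 10·169 + 127, so a_0 = 10
169 = 1·127 + 42, so a_1 = 1
127 = 3·42 + 1, so a_2 = 3
42 = 42·1 + 0, so a_3 = 42

42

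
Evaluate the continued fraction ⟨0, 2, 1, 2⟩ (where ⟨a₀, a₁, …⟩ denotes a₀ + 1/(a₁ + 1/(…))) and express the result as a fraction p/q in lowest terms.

3/8

a_0 = 0: 0/1
a_1 = 2: 1/2
a_2 = 1: 1/3
a_3 = 2: 3/8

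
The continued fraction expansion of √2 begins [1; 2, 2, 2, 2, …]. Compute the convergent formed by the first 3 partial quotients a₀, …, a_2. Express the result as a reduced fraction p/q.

a_0 = 1: 1/1
a_1 = 2: 3/2
a_2 = 2: 7/5

7/5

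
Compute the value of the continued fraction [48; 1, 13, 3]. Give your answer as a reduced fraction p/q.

a_0 = 48: 48/1
a_1 = 1: 49/1
a_2 = 13: 685/14
a_3 = 3: 2104/43

2104/43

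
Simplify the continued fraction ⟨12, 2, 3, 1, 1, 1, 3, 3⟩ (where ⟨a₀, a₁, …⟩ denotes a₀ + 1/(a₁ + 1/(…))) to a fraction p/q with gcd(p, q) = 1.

Build up convergents one term at a time:
a_0 = 12: 12/1
a_1 = 2: 25/2
a_2 = 3: 87/7
a_3 = 1: 112/9
a_4 = 1: 199/16
a_5 = 1: 311/25
a_6 = 3: 1132/91
a_7 = 3: 3707/298

3707/298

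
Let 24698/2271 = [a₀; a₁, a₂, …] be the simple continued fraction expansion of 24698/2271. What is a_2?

7

24698 = 10·2271 + 1988, so a_0 = 10
2271 = 1·1988 + 283, so a_1 = 1
1988 = 7·283 + 7, so a_2 = 7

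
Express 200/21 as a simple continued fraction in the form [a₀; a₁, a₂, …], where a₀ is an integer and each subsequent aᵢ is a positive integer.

Apply division with remainder until the remainder is 0:
⌊200/21⌋ = 9, remainder 11
⌊21/11⌋ = 1, remainder 10
⌊11/10⌋ = 1, remainder 1
⌊10/1⌋ = 10, remainder 0

[9; 1, 1, 10]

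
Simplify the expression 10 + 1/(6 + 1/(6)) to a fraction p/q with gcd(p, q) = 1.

Starting at the tail and folding back:
Start with 6.
6 + 1/(6/1) = 6 + 1/6 = 37/6
10 + 1/(37/6) = 10 + 6/37 = 376/37

376/37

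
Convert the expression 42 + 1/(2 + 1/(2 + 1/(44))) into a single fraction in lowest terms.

Start with 44.
2 + 1/(44/1) = 2 + 1/44 = 89/44
2 + 1/(89/44) = 2 + 44/89 = 222/89
42 + 1/(222/89) = 42 + 89/222 = 9413/222

9413/222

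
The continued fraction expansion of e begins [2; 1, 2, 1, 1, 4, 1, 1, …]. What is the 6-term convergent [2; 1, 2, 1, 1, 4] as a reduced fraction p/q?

Collapse the nested fraction from the inside out:
Start with 4.
1 + 1/(4/1) = 1 + 1/4 = 5/4
1 + 1/(5/4) = 1 + 4/5 = 9/5
2 + 1/(9/5) = 2 + 5/9 = 23/9
1 + 1/(23/9) = 1 + 9/23 = 32/23
2 + 1/(32/23) = 2 + 23/32 = 87/32

87/32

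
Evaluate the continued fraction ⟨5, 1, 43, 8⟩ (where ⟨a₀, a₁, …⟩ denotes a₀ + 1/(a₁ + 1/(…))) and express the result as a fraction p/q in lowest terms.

2110/353

Start with 8.
43 + 1/(8/1) = 43 + 1/8 = 345/8
1 + 1/(345/8) = 1 + 8/345 = 353/345
5 + 1/(353/345) = 5 + 345/353 = 2110/353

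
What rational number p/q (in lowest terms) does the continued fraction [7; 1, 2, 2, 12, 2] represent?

1396/181

a_0 = 7: 7/1
a_1 = 1: 8/1
a_2 = 2: 23/3
a_3 = 2: 54/7
a_4 = 12: 671/87
a_5 = 2: 1396/181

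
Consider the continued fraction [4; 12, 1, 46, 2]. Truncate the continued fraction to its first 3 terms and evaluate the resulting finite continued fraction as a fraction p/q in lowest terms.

Use the convergent recurrence hₖ = aₖ·hₖ₋₁ + hₖ₋₂ (and likewise for the denominators kₖ):
a_0 = 4: 4/1
a_1 = 12: 49/12
a_2 = 1: 53/13

53/13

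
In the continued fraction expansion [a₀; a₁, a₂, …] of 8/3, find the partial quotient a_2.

2

Apply division with remainder until the remainder is 0:
8 ÷ 3 → quotient 2, remainder 2
3 ÷ 2 → quotient 1, remainder 1
2 ÷ 1 → quotient 2, remainder 0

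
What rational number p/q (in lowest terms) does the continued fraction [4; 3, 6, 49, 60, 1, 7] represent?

1963753/455010

Compute successive convergents:
a_0 = 4: 4/1
a_1 = 3: 13/3
a_2 = 6: 82/19
a_3 = 49: 4031/934
a_4 = 60: 241942/56059
a_5 = 1: 245973/56993
a_6 = 7: 1963753/455010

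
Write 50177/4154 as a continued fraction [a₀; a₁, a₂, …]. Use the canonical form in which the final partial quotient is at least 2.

[12; 12, 1, 1, 1, 2, 13, 3]

50177 ÷ 4154 → quotient 12, remainder 329
4154 ÷ 329 → quotient 12, remainder 206
329 ÷ 206 → quotient 1, remainder 123
206 ÷ 123 → quotient 1, remainder 83
123 ÷ 83 → quotient 1, remainder 40
83 ÷ 40 → quotient 2, remainder 3
40 ÷ 3 → quotient 13, remainder 1
3 ÷ 1 → quotient 3, remainder 0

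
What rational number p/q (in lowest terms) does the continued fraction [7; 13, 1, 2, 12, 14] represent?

Start with 14.
12 + 1/(14/1) = 12 + 1/14 = 169/14
2 + 1/(169/14) = 2 + 14/169 = 352/169
1 + 1/(352/169) = 1 + 169/352 = 521/352
13 + 1/(521/352) = 13 + 352/521 = 7125/521
7 + 1/(7125/521) = 7 + 521/7125 = 50396/7125

50396/7125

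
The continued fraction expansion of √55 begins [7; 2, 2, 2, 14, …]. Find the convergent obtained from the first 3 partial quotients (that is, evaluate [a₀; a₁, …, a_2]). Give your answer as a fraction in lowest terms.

Build up convergents one term at a time:
a_0 = 7: 7/1
a_1 = 2: 15/2
a_2 = 2: 37/5

37/5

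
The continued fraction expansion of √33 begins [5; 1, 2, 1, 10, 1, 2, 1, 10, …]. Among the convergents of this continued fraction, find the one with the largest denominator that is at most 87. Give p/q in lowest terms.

270/47

a_0 = 5: 5/1  (≤ bound)
a_1 = 1: 6/1  (≤ bound)
a_2 = 2: 17/3  (≤ bound)
a_3 = 1: 23/4  (≤ bound)
a_4 = 10: 247/43  (≤ bound)
a_5 = 1: 270/47  (≤ bound)
a_6 = 2: 787/137  (> 87, stop)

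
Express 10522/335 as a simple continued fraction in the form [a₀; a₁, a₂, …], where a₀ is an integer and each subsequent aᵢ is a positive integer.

10522 = 31·335 + 137, so a_0 = 31
335 = 2·137 + 61, so a_1 = 2
137 = 2·61 + 15, so a_2 = 2
61 = 4·15 + 1, so a_3 = 4
15 = 15·1 + 0, so a_4 = 15

[31; 2, 2, 4, 15]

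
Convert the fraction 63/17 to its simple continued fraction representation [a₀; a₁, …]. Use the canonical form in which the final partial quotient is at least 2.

63 = 3·17 + 12, so a_0 = 3
17 = 1·12 + 5, so a_1 = 1
12 = 2·5 + 2, so a_2 = 2
5 = 2·2 + 1, so a_3 = 2
2 = 2·1 + 0, so a_4 = 2

[3; 1, 2, 2, 2]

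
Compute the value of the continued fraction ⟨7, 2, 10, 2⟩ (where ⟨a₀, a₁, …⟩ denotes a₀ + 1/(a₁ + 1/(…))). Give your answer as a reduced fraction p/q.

a_0 = 7: 7/1
a_1 = 2: 15/2
a_2 = 10: 157/21
a_3 = 2: 329/44

329/44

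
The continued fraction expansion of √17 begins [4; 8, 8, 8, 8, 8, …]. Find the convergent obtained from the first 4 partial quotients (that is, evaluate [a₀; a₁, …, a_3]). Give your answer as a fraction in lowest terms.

Start with 8.
8 + 1/(8/1) = 8 + 1/8 = 65/8
8 + 1/(65/8) = 8 + 8/65 = 528/65
4 + 1/(528/65) = 4 + 65/528 = 2177/528

2177/528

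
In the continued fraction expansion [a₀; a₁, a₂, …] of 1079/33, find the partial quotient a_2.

1079 ÷ 33 → quotient 32, remainder 23
33 ÷ 23 → quotient 1, remainder 10
23 ÷ 10 → quotient 2, remainder 3

2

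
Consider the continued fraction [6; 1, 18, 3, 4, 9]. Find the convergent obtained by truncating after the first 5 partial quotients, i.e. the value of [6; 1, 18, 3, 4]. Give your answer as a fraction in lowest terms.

1744/251

Start with 4.
3 + 1/(4/1) = 3 + 1/4 = 13/4
18 + 1/(13/4) = 18 + 4/13 = 238/13
1 + 1/(238/13) = 1 + 13/238 = 251/238
6 + 1/(251/238) = 6 + 238/251 = 1744/251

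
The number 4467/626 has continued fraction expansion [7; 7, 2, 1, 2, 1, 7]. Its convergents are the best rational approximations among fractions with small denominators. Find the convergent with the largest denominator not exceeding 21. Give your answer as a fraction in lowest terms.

107/15

List convergents until the denominator exceeds the bound:
a_0 = 7: 7/1  (≤ bound)
a_1 = 7: 50/7  (≤ bound)
a_2 = 2: 107/15  (≤ bound)
a_3 = 1: 157/22  (> 21, stop)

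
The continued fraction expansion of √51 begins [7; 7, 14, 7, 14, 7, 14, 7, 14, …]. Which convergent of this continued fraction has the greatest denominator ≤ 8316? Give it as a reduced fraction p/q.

4999/700

a_0 = 7: 7/1  (≤ bound)
a_1 = 7: 50/7  (≤ bound)
a_2 = 14: 707/99  (≤ bound)
a_3 = 7: 4999/700  (≤ bound)
a_4 = 14: 70693/9899  (> 8316, stop)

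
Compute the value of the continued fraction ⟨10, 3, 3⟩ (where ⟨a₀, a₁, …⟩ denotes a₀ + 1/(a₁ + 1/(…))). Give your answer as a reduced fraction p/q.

103/10

Work from the innermost term outward:
Start with 3.
3 + 1/(3/1) = 3 + 1/3 = 10/3
10 + 1/(10/3) = 10 + 3/10 = 103/10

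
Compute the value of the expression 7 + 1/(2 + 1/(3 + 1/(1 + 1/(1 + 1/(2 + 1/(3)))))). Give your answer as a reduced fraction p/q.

Compute successive convergents:
a_0 = 7: 7/1
a_1 = 2: 15/2
a_2 = 3: 52/7
a_3 = 1: 67/9
a_4 = 1: 119/16
a_5 = 2: 305/41
a_6 = 3: 1034/139

1034/139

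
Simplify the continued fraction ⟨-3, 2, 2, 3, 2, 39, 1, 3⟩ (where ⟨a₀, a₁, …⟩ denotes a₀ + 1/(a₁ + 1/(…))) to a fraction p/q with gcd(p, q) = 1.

-16235/6269

a_0 = -3: -3/1
a_1 = 2: -5/2
a_2 = 2: -13/5
a_3 = 3: -44/17
a_4 = 2: -101/39
a_5 = 39: -3983/1538
a_6 = 1: -4084/1577
a_7 = 3: -16235/6269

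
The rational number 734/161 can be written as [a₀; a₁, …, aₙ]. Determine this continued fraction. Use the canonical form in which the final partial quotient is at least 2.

[4; 1, 1, 3, 1, 2, 1, 4]

734 = 4·161 + 90, so a_0 = 4
161 = 1·90 + 71, so a_1 = 1
90 = 1·71 + 19, so a_2 = 1
71 = 3·19 + 14, so a_3 = 3
19 = 1·14 + 5, so a_4 = 1
14 = 2·5 + 4, so a_5 = 2
5 = 1·4 + 1, so a_6 = 1
4 = 4·1 + 0, so a_7 = 4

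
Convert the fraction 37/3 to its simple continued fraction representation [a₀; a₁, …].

Apply division with remainder until the remainder is 0:
37 ÷ 3 → quotient 12, remainder 1
3 ÷ 1 → quotient 3, remainder 0

[12; 3]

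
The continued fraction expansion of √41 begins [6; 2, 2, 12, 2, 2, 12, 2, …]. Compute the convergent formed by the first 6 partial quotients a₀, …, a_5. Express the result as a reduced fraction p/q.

2049/320

Start with 2.
2 + 1/(2/1) = 2 + 1/2 = 5/2
12 + 1/(5/2) = 12 + 2/5 = 62/5
2 + 1/(62/5) = 2 + 5/62 = 129/62
2 + 1/(129/62) = 2 + 62/129 = 320/129
6 + 1/(320/129) = 6 + 129/320 = 2049/320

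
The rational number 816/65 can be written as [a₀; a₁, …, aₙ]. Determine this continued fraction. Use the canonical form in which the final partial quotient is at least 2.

[12; 1, 1, 4, 7]

816 ÷ 65 → quotient 12, remainder 36
65 ÷ 36 → quotient 1, remainder 29
36 ÷ 29 → quotient 1, remainder 7
29 ÷ 7 → quotient 4, remainder 1
7 ÷ 1 → quotient 7, remainder 0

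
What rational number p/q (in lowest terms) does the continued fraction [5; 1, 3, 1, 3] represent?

Compute successive convergents:
a_0 = 5: 5/1
a_1 = 1: 6/1
a_2 = 3: 23/4
a_3 = 1: 29/5
a_4 = 3: 110/19

110/19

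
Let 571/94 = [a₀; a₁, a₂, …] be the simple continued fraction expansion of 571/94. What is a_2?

2

571 = 6·94 + 7, so a_0 = 6
94 = 13·7 + 3, so a_1 = 13
7 = 2·3 + 1, so a_2 = 2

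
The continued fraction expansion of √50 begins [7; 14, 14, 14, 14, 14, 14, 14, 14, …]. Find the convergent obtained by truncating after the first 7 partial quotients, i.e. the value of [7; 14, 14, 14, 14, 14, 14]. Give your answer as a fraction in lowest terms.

54608393/7722793

Work from the innermost term outward:
Start with 14.
14 + 1/(14/1) = 14 + 1/14 = 197/14
14 + 1/(197/14) = 14 + 14/197 = 2772/197
14 + 1/(2772/197) = 14 + 197/2772 = 39005/2772
14 + 1/(39005/2772) = 14 + 2772/39005 = 548842/39005
14 + 1/(548842/39005) = 14 + 39005/548842 = 7722793/548842
7 + 1/(7722793/548842) = 7 + 548842/7722793 = 54608393/7722793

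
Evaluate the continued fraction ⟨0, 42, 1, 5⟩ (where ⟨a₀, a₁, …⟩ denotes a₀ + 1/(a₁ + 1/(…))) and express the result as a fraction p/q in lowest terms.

Work from the innermost term outward:
Start with 5.
1 + 1/(5/1) = 1 + 1/5 = 6/5
42 + 1/(6/5) = 42 + 5/6 = 257/6
0 + 1/(257/6) = 0 + 6/257 = 6/257

6/257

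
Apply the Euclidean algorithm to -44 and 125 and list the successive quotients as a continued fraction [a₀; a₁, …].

-44 = -1·125 + 81, so a_0 = -1
125 = 1·81 + 44, so a_1 = 1
81 = 1·44 + 37, so a_2 = 1
44 = 1·37 + 7, so a_3 = 1
37 = 5·7 + 2, so a_4 = 5
7 = 3·2 + 1, so a_5 = 3
2 = 2·1 + 0, so a_6 = 2

[-1; 1, 1, 1, 5, 3, 2]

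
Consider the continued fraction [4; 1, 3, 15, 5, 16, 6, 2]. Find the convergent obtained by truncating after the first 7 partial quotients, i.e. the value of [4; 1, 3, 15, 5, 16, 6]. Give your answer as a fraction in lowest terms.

144233/30339

Work from the innermost term outward:
Start with 6.
16 + 1/(6/1) = 16 + 1/6 = 97/6
5 + 1/(97/6) = 5 + 6/97 = 491/97
15 + 1/(491/97) = 15 + 97/491 = 7462/491
3 + 1/(7462/491) = 3 + 491/7462 = 22877/7462
1 + 1/(22877/7462) = 1 + 7462/22877 = 30339/22877
4 + 1/(30339/22877) = 4 + 22877/30339 = 144233/30339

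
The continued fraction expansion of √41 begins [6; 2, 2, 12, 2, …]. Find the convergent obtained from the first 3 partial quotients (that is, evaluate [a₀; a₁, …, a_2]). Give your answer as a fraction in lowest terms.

32/5

Start with 2.
2 + 1/(2/1) = 2 + 1/2 = 5/2
6 + 1/(5/2) = 6 + 2/5 = 32/5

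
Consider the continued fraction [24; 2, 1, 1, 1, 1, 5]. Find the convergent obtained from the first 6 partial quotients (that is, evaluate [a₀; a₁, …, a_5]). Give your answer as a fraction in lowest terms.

a_0 = 24: 24/1
a_1 = 2: 49/2
a_2 = 1: 73/3
a_3 = 1: 122/5
a_4 = 1: 195/8
a_5 = 1: 317/13

317/13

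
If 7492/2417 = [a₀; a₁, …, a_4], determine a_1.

10

⌊7492/2417⌋ = 3, remainder 241
⌊2417/241⌋ = 10, remainder 7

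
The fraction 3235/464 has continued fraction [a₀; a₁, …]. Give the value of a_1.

Repeatedly divide and take the remainder:
3235 ÷ 464 → quotient 6, remainder 451
464 ÷ 451 → quotient 1, remainder 13

1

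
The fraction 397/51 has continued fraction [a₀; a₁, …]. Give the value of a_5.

1

⌊397/51⌋ = 7, remainder 40
⌊51/40⌋ = 1, remainder 11
⌊40/11⌋ = 3, remainder 7
⌊11/7⌋ = 1, remainder 4
⌊7/4⌋ = 1, remainder 3
⌊4/3⌋ = 1, remainder 1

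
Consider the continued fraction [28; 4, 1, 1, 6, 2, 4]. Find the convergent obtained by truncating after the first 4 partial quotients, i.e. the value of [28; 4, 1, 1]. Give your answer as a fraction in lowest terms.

Start with 1.
1 + 1/(1/1) = 1 + 1/1 = 2/1
4 + 1/(2/1) = 4 + 1/2 = 9/2
28 + 1/(9/2) = 28 + 2/9 = 254/9

254/9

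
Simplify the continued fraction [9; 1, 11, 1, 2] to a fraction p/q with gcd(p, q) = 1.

Start with 2.
1 + 1/(2/1) = 1 + 1/2 = 3/2
11 + 1/(3/2) = 11 + 2/3 = 35/3
1 + 1/(35/3) = 1 + 3/35 = 38/35
9 + 1/(38/35) = 9 + 35/38 = 377/38

377/38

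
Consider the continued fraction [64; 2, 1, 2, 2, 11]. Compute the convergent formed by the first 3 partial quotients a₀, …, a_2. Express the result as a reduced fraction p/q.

Use the convergent recurrence hₖ = aₖ·hₖ₋₁ + hₖ₋₂ (and likewise for the denominators kₖ):
a_0 = 64: 64/1
a_1 = 2: 129/2
a_2 = 1: 193/3

193/3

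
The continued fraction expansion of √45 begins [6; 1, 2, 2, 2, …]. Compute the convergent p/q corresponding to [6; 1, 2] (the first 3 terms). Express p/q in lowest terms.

a_0 = 6: 6/1
a_1 = 1: 7/1
a_2 = 2: 20/3

20/3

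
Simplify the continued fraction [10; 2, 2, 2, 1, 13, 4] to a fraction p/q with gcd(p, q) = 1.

9881/949

Build up convergents one term at a time:
a_0 = 10: 10/1
a_1 = 2: 21/2
a_2 = 2: 52/5
a_3 = 2: 125/12
a_4 = 1: 177/17
a_5 = 13: 2426/233
a_6 = 4: 9881/949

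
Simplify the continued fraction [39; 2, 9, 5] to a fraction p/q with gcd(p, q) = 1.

Build up convergents one term at a time:
a_0 = 39: 39/1
a_1 = 2: 79/2
a_2 = 9: 750/19
a_3 = 5: 3829/97

3829/97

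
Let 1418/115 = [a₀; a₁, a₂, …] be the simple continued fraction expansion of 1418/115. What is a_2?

Repeatedly divide and take the remainder:
1418 = 12·115 + 38, so a_0 = 12
115 = 3·38 + 1, so a_1 = 3
38 = 38·1 + 0, so a_2 = 38

38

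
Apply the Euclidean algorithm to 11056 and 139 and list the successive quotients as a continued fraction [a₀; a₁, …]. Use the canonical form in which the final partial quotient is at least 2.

Apply division with remainder until the remainder is 0:
11056 = 79·139 + 75, so a_0 = 79
139 = 1·75 + 64, so a_1 = 1
75 = 1·64 + 11, so a_2 = 1
64 = 5·11 + 9, so a_3 = 5
11 = 1·9 + 2, so a_4 = 1
9 = 4·2 + 1, so a_5 = 4
2 = 2·1 + 0, so a_6 = 2

[79; 1, 1, 5, 1, 4, 2]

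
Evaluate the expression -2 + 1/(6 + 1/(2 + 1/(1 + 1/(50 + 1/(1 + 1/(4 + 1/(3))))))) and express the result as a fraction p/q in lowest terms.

Use the convergent recurrence hₖ = aₖ·hₖ₋₁ + hₖ₋₂ (and likewise for the denominators kₖ):
a_0 = -2: -2/1
a_1 = 6: -11/6
a_2 = 2: -24/13
a_3 = 1: -35/19
a_4 = 50: -1774/963
a_5 = 1: -1809/982
a_6 = 4: -9010/4891
a_7 = 3: -28839/15655

-28839/15655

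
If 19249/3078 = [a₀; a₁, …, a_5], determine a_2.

19249 ÷ 3078 → quotient 6, remainder 781
3078 ÷ 781 → quotient 3, remainder 735
781 ÷ 735 → quotient 1, remainder 46

1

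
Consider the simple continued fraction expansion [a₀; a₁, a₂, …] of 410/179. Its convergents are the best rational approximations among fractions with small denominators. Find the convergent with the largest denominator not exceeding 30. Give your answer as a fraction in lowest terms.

55/24

a_0 = 2: 2/1  (≤ bound)
a_1 = 3: 7/3  (≤ bound)
a_2 = 2: 16/7  (≤ bound)
a_3 = 3: 55/24  (≤ bound)
a_4 = 1: 71/31  (> 30, stop)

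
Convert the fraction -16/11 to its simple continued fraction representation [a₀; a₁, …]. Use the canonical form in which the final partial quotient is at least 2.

⌊-16/11⌋ = -2, remainder 6
⌊11/6⌋ = 1, remainder 5
⌊6/5⌋ = 1, remainder 1
⌊5/1⌋ = 5, remainder 0

[-2; 1, 1, 5]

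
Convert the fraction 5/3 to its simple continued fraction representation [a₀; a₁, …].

5 = 1·3 + 2, so a_0 = 1
3 = 1·2 + 1, so a_1 = 1
2 = 2·1 + 0, so a_2 = 2

[1; 1, 2]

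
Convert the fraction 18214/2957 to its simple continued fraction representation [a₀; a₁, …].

⌊18214/2957⌋ = 6, remainder 472
⌊2957/472⌋ = 6, remainder 125
⌊472/125⌋ = 3, remainder 97
⌊125/97⌋ = 1, remainder 28
⌊97/28⌋ = 3, remainder 13
⌊28/13⌋ = 2, remainder 2
⌊13/2⌋ = 6, remainder 1
⌊2/1⌋ = 2, remainder 0

[6; 6, 3, 1, 3, 2, 6, 2]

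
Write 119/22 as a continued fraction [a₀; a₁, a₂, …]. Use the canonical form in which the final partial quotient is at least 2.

Repeatedly divide and take the remainder:
⌊119/22⌋ = 5, remainder 9
⌊22/9⌋ = 2, remainder 4
⌊9/4⌋ = 2, remainder 1
⌊4/1⌋ = 4, remainder 0

[5; 2, 2, 4]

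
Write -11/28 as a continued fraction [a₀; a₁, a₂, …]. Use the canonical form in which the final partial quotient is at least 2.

-11 ÷ 28 → quotient -1, remainder 17
28 ÷ 17 → quotient 1, remainder 11
17 ÷ 11 → quotient 1, remainder 6
11 ÷ 6 → quotient 1, remainder 5
6 ÷ 5 → quotient 1, remainder 1
5 ÷ 1 → quotient 5, remainder 0

[-1; 1, 1, 1, 1, 5]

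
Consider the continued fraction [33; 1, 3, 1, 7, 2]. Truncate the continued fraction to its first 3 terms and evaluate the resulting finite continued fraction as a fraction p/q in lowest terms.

135/4

Start with 3.
1 + 1/(3/1) = 1 + 1/3 = 4/3
33 + 1/(4/3) = 33 + 3/4 = 135/4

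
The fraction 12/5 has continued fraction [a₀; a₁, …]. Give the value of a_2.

⌊12/5⌋ = 2, remainder 2
⌊5/2⌋ = 2, remainder 1
⌊2/1⌋ = 2, remainder 0

2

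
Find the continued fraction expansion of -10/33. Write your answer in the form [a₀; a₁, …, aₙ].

-10 = -1·33 + 23, so a_0 = -1
33 = 1·23 + 10, so a_1 = 1
23 = 2·10 + 3, so a_2 = 2
10 = 3·3 + 1, so a_3 = 3
3 = 3·1 + 0, so a_4 = 3

[-1; 1, 2, 3, 3]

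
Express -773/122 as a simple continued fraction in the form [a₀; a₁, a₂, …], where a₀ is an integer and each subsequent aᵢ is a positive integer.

[-7; 1, 1, 1, 40]

-773 ÷ 122 → quotient -7, remainder 81
122 ÷ 81 → quotient 1, remainder 41
81 ÷ 41 → quotient 1, remainder 40
41 ÷ 40 → quotient 1, remainder 1
40 ÷ 1 → quotient 40, remainder 0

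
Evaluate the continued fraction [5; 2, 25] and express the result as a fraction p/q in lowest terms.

Start with 25.
2 + 1/(25/1) = 2 + 1/25 = 51/25
5 + 1/(51/25) = 5 + 25/51 = 280/51

280/51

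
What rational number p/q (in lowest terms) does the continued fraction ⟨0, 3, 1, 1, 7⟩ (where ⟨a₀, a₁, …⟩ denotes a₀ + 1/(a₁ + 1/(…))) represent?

15/53

Start with 7.
1 + 1/(7/1) = 1 + 1/7 = 8/7
1 + 1/(8/7) = 1 + 7/8 = 15/8
3 + 1/(15/8) = 3 + 8/15 = 53/15
0 + 1/(53/15) = 0 + 15/53 = 15/53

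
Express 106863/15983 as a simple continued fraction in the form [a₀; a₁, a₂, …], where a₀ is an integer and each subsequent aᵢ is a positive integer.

[6; 1, 2, 5, 2, 2, 26, 7]

106863 = 6·15983 + 10965, so a_0 = 6
15983 = 1·10965 + 5018, so a_1 = 1
10965 = 2·5018 + 929, so a_2 = 2
5018 = 5·929 + 373, so a_3 = 5
929 = 2·373 + 183, so a_4 = 2
373 = 2·183 + 7, so a_5 = 2
183 = 26·7 + 1, so a_6 = 26
7 = 7·1 + 0, so a_7 = 7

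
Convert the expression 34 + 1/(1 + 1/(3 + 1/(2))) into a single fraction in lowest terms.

313/9

Start with 2.
3 + 1/(2/1) = 3 + 1/2 = 7/2
1 + 1/(7/2) = 1 + 2/7 = 9/7
34 + 1/(9/7) = 34 + 7/9 = 313/9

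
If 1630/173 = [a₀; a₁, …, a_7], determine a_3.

1

1630 ÷ 173 → quotient 9, remainder 73
173 ÷ 73 → quotient 2, remainder 27
73 ÷ 27 → quotient 2, remainder 19
27 ÷ 19 → quotient 1, remainder 8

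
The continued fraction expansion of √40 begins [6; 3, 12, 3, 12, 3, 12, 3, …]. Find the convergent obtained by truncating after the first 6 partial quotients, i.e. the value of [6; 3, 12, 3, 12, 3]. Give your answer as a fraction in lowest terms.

27379/4329

Start with 3.
12 + 1/(3/1) = 12 + 1/3 = 37/3
3 + 1/(37/3) = 3 + 3/37 = 114/37
12 + 1/(114/37) = 12 + 37/114 = 1405/114
3 + 1/(1405/114) = 3 + 114/1405 = 4329/1405
6 + 1/(4329/1405) = 6 + 1405/4329 = 27379/4329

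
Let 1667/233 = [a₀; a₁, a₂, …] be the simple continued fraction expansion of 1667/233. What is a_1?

6

⌊1667/233⌋ = 7, remainder 36
⌊233/36⌋ = 6, remainder 17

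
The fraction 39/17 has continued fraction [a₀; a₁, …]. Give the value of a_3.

2

39 ÷ 17 → quotient 2, remainder 5
17 ÷ 5 → quotient 3, remainder 2
5 ÷ 2 → quotient 2, remainder 1
2 ÷ 1 → quotient 2, remainder 0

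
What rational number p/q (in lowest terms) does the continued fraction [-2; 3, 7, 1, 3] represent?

-163/97

a_0 = -2: -2/1
a_1 = 3: -5/3
a_2 = 7: -37/22
a_3 = 1: -42/25
a_4 = 3: -163/97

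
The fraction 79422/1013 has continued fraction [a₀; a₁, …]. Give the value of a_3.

14

Run the Euclidean algorithm, recording each quotient:
⌊79422/1013⌋ = 78, remainder 408
⌊1013/408⌋ = 2, remainder 197
⌊408/197⌋ = 2, remainder 14
⌊197/14⌋ = 14, remainder 1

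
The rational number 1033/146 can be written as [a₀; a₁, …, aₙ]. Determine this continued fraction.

1033 = 7·146 + 11, so a_0 = 7
146 = 13·11 + 3, so a_1 = 13
11 = 3·3 + 2, so a_2 = 3
3 = 1·2 + 1, so a_3 = 1
2 = 2·1 + 0, so a_4 = 2

[7; 13, 3, 1, 2]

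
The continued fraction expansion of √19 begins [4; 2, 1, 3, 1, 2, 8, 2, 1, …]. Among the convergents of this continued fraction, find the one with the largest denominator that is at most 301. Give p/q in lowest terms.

170/39

a_0 = 4: 4/1  (≤ bound)
a_1 = 2: 9/2  (≤ bound)
a_2 = 1: 13/3  (≤ bound)
a_3 = 3: 48/11  (≤ bound)
a_4 = 1: 61/14  (≤ bound)
a_5 = 2: 170/39  (≤ bound)
a_6 = 8: 1421/326  (> 301, stop)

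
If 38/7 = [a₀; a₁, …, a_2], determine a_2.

Repeatedly divide and take the remainder:
⌊38/7⌋ = 5, remainder 3
⌊7/3⌋ = 2, remainder 1
⌊3/1⌋ = 3, remainder 0

3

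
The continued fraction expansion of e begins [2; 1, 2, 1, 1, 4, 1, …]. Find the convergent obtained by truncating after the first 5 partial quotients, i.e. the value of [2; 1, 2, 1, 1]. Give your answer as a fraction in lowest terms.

Compute successive convergents:
a_0 = 2: 2/1
a_1 = 1: 3/1
a_2 = 2: 8/3
a_3 = 1: 11/4
a_4 = 1: 19/7

19/7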